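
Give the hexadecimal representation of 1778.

Using repeated division by 16 (digits 10–15 are A–F):
1778 ÷ 16 = 111 remainder 2
111 ÷ 16 = 6 remainder 15 (F)
6 ÷ 16 = 0 remainder 6
Reading remainders bottom to top: 6F2



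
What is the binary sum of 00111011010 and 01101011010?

Add column by column from the right: bit + bit + carry-in; write the sum mod 2, carry 1 when the sum is 2 or 3.
carry:  11110110100
        00111011010
+       01101011010
-------------------
       010100110100
(the carry out of the leftmost column, 0, becomes the leading bit)
Decimal check:
  00111011010 = 256 + 128 + 64 + 16 + 8 + 2 = 474
  01101011010 = 512 + 256 + 64 + 16 + 8 + 2 = 858
  474 + 858 = 1332, and 010100110100 = 1024 + 256 + 32 + 16 + 4 = 1332 ✓



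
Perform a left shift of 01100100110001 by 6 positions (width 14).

Original: 01100100110001 (decimal 6449)
Shift left by 6 positions
Append 6 zeros on the right and drop the 6 high bits that overflow the 14-bit width
Result: 00110001000000 (decimal 3136)
Equivalent: 6449 << 6 = 6449 × 2^6 = 412736, truncated to 14 bits = 3136



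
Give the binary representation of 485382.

Using repeated division by 2:
485382 ÷ 2 = 242691 remainder 0
242691 ÷ 2 = 121345 remainder 1
121345 ÷ 2 = 60672 remainder 1
60672 ÷ 2 = 30336 remainder 0
30336 ÷ 2 = 15168 remainder 0
15168 ÷ 2 = 7584 remainder 0
7584 ÷ 2 = 3792 remainder 0
3792 ÷ 2 = 1896 remainder 0
1896 ÷ 2 = 948 remainder 0
948 ÷ 2 = 474 remainder 0
474 ÷ 2 = 237 remainder 0
237 ÷ 2 = 118 remainder 1
118 ÷ 2 = 59 remainder 0
59 ÷ 2 = 29 remainder 1
29 ÷ 2 = 14 remainder 1
14 ÷ 2 = 7 remainder 0
7 ÷ 2 = 3 remainder 1
3 ÷ 2 = 1 remainder 1
1 ÷ 2 = 0 remainder 1
Reading remainders bottom to top: 1110110100000000110



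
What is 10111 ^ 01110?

XOR: 1 when bits differ
  10111
^ 01110
-------
  11001
Decimal: 23 ^ 14 = 25



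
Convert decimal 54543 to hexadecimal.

Using repeated division by 16 (digits 10–15 are A–F):
54543 ÷ 16 = 3408 remainder 15 (F)
3408 ÷ 16 = 213 remainder 0
213 ÷ 16 = 13 remainder 5
13 ÷ 16 = 0 remainder 13 (D)
Reading remainders bottom to top: D50F



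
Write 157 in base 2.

Using repeated division by 2:
157 ÷ 2 = 78 remainder 1
78 ÷ 2 = 39 remainder 0
39 ÷ 2 = 19 remainder 1
19 ÷ 2 = 9 remainder 1
9 ÷ 2 = 4 remainder 1
4 ÷ 2 = 2 remainder 0
2 ÷ 2 = 1 remainder 0
1 ÷ 2 = 0 remainder 1
Reading remainders bottom to top: 10011101



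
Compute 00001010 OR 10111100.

OR: 1 when either bit is 1
  00001010
| 10111100
----------
  10111110
Decimal: 10 | 188 = 190



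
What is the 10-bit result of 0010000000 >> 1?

Original: 0010000000 (decimal 128)
Shift right by 1 position
Drop the 1 low bit; fill with zero on the left
Result: 0001000000 (decimal 64)
Equivalent: 128 >> 1 = 128 ÷ 2^1 = 64



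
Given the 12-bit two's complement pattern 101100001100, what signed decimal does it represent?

Binary: 101100001100
Sign bit: 1 (negative)
Invert: 010011110011
Add 1:  010011110100
Magnitude: 010011110100 = 1024 + 128 + 64 + 32 + 16 + 4 = 1268
Value: -1268



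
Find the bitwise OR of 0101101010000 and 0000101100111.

OR: 1 when either bit is 1
  0101101010000
| 0000101100111
---------------
  0101101110111
Decimal: 2896 | 359 = 2935



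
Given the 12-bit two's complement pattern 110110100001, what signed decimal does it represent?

Binary: 110110100001
Sign bit: 1 (negative)
Invert: 001001011110
Add 1:  001001011111
Magnitude: 001001011111 = 512 + 64 + 16 + 8 + 4 + 2 + 1 = 607
Value: -607



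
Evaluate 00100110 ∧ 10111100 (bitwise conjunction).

AND: 1 only when both bits are 1
  00100110
& 10111100
----------
  00100100
Decimal: 38 & 188 = 36



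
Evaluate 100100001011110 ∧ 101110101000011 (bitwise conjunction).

AND: 1 only when both bits are 1
  100100001011110
& 101110101000011
-----------------
  100100001000010
Decimal: 18526 & 23875 = 18498



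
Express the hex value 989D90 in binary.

Convert each hex digit to 4 bits:
  9 = 1001
  8 = 1000
  9 = 1001
  D = 1101
  9 = 1001
  0 = 0000
Concatenate: 100110001001110110010000



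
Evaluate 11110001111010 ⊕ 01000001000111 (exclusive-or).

XOR: 1 when bits differ
  11110001111010
^ 01000001000111
----------------
  10110000111101
Decimal: 15482 ^ 4167 = 11325



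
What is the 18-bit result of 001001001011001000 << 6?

Original: 001001001011001000 (decimal 37576)
Shift left by 6 positions
Append 6 zeros on the right and drop the 6 high bits that overflow the 18-bit width
Result: 001011001000000000 (decimal 45568)
Equivalent: 37576 << 6 = 37576 × 2^6 = 2404864, truncated to 18 bits = 45568



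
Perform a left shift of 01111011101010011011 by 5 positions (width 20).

Original: 01111011101010011011 (decimal 506523)
Shift left by 5 positions
Append 5 zeros on the right and drop the 5 high bits that overflow the 20-bit width
Result: 01110101001101100000 (decimal 480096)
Equivalent: 506523 << 5 = 506523 × 2^5 = 16208736, truncated to 20 bits = 480096



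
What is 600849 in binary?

Using repeated division by 2:
600849 ÷ 2 = 300424 remainder 1
300424 ÷ 2 = 150212 remainder 0
150212 ÷ 2 = 75106 remainder 0
75106 ÷ 2 = 37553 remainder 0
37553 ÷ 2 = 18776 remainder 1
18776 ÷ 2 = 9388 remainder 0
9388 ÷ 2 = 4694 remainder 0
4694 ÷ 2 = 2347 remainder 0
2347 ÷ 2 = 1173 remainder 1
1173 ÷ 2 = 586 remainder 1
586 ÷ 2 = 293 remainder 0
293 ÷ 2 = 146 remainder 1
146 ÷ 2 = 73 remainder 0
73 ÷ 2 = 36 remainder 1
36 ÷ 2 = 18 remainder 0
18 ÷ 2 = 9 remainder 0
9 ÷ 2 = 4 remainder 1
4 ÷ 2 = 2 remainder 0
2 ÷ 2 = 1 remainder 0
1 ÷ 2 = 0 remainder 1
Reading remainders bottom to top: 10010010101100010001



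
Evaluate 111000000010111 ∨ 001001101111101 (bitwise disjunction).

OR: 1 when either bit is 1
  111000000010111
| 001001101111101
-----------------
  111001101111111
Decimal: 28695 | 4989 = 29567



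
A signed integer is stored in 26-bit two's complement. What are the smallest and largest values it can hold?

For 26-bit two's complement:
Minimum: -2^25 = -33554432
Maximum: 2^25 - 1 = 33554431



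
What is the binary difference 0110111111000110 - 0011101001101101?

Method 1 - Direct subtraction (column by column from the right: bit − bit − borrow-in; if negative, add 2 and borrow 1 from the next column):
borrow: 0110000011110010
        0110111111000110
-       0011101001101101
------------------------
        0011010101011001

Method 2 - Add two's complement:
Two's complement of 0011101001101101: invert → 1100010110010010, add 1 → 1100010110010011
  0110111111000110
+ 1100010110010011
------------------
 10011010101011001  (end carry out of the top bit = 1)
Discarding the end carry: 0011010101011001
Decimal check:
  0110111111000110 = 16384 + 8192 + 2048 + 1024 + 512 + 256 + 128 + 64 + 4 + 2 = 28614
  0011101001101101 = 8192 + 4096 + 2048 + 512 + 64 + 32 + 8 + 4 + 1 = 14957
  28614 - 14957 = 13657, and 0011010101011001 = 8192 + 4096 + 1024 + 256 + 64 + 16 + 8 + 1 = 13657 ✓



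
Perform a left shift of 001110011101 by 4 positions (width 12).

Original: 001110011101 (decimal 925)
Shift left by 4 positions
Append 4 zeros on the right and drop the 4 high bits that overflow the 12-bit width
Result: 100111010000 (decimal 2512)
Equivalent: 925 << 4 = 925 × 2^4 = 14800, truncated to 12 bits = 2512



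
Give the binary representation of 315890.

Using repeated division by 2:
315890 ÷ 2 = 157945 remainder 0
157945 ÷ 2 = 78972 remainder 1
78972 ÷ 2 = 39486 remainder 0
39486 ÷ 2 = 19743 remainder 0
19743 ÷ 2 = 9871 remainder 1
9871 ÷ 2 = 4935 remainder 1
4935 ÷ 2 = 2467 remainder 1
2467 ÷ 2 = 1233 remainder 1
1233 ÷ 2 = 616 remainder 1
616 ÷ 2 = 308 remainder 0
308 ÷ 2 = 154 remainder 0
154 ÷ 2 = 77 remainder 0
77 ÷ 2 = 38 remainder 1
38 ÷ 2 = 19 remainder 0
19 ÷ 2 = 9 remainder 1
9 ÷ 2 = 4 remainder 1
4 ÷ 2 = 2 remainder 0
2 ÷ 2 = 1 remainder 0
1 ÷ 2 = 0 remainder 1
Reading remainders bottom to top: 1001101000111110010



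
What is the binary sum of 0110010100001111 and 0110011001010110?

Add column by column from the right: bit + bit + carry-in; write the sum mod 2, carry 1 when the sum is 2 or 3.
carry:  1100100000111100
        0110010100001111
+       0110011001010110
------------------------
       01100101101100101
(the carry out of the leftmost column, 0, becomes the leading bit)
Decimal check:
  0110010100001111 = 16384 + 8192 + 1024 + 256 + 8 + 4 + 2 + 1 = 25871
  0110011001010110 = 16384 + 8192 + 1024 + 512 + 64 + 16 + 4 + 2 = 26198
  25871 + 26198 = 52069, and 01100101101100101 = 32768 + 16384 + 2048 + 512 + 256 + 64 + 32 + 4 + 1 = 52069 ✓



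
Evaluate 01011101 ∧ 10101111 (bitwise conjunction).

AND: 1 only when both bits are 1
  01011101
& 10101111
----------
  00001101
Decimal: 93 & 175 = 13



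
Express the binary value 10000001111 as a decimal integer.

Sum of powers of 2 for each 1-bit:
2^0 + 2^1 + 2^2 + 2^3 + 2^10
= 1 + 2 + 4 + 8 + 1024
= 1039



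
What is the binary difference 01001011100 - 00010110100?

Method 1 - Direct subtraction (column by column from the right: bit − bit − borrow-in; if negative, add 2 and borrow 1 from the next column):
borrow: 01101000000
        01001011100
-       00010110100
-------------------
        00110101000

Method 2 - Add two's complement:
Two's complement of 00010110100: invert → 11101001011, add 1 → 11101001100
  01001011100
+ 11101001100
-------------
 100110101000  (end carry out of the top bit = 1)
Discarding the end carry: 00110101000
Decimal check:
  01001011100 = 512 + 64 + 16 + 8 + 4 = 604
  00010110100 = 128 + 32 + 16 + 4 = 180
  604 - 180 = 424, and 00110101000 = 256 + 128 + 32 + 8 = 424 ✓



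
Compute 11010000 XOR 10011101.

XOR: 1 when bits differ
  11010000
^ 10011101
----------
  01001101
Decimal: 208 ^ 157 = 77



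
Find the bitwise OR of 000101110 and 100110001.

OR: 1 when either bit is 1
  000101110
| 100110001
-----------
  100111111
Decimal: 46 | 305 = 319



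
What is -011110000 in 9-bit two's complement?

Original: 011110000
Step 1 - Invert all bits: 100001111
Step 2 - Add 1: 100010000
Verification: 011110000 + 100010000 = 1000000000; discarding the end carry (carry out of the top bit) leaves the 9-bit value 000000000, as required for x + (-x)



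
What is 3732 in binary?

Using repeated division by 2:
3732 ÷ 2 = 1866 remainder 0
1866 ÷ 2 = 933 remainder 0
933 ÷ 2 = 466 remainder 1
466 ÷ 2 = 233 remainder 0
233 ÷ 2 = 116 remainder 1
116 ÷ 2 = 58 remainder 0
58 ÷ 2 = 29 remainder 0
29 ÷ 2 = 14 remainder 1
14 ÷ 2 = 7 remainder 0
7 ÷ 2 = 3 remainder 1
3 ÷ 2 = 1 remainder 1
1 ÷ 2 = 0 remainder 1
Reading remainders bottom to top: 111010010100



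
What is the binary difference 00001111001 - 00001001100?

Method 1 - Direct subtraction (column by column from the right: bit − bit − borrow-in; if negative, add 2 and borrow 1 from the next column):
borrow: 00000011000
        00001111001
-       00001001100
-------------------
        00000101101

Method 2 - Add two's complement:
Two's complement of 00001001100: invert → 11110110011, add 1 → 11110110100
  00001111001
+ 11110110100
-------------
 100000101101  (end carry out of the top bit = 1)
Discarding the end carry: 00000101101
Decimal check:
  00001111001 = 64 + 32 + 16 + 8 + 1 = 121
  00001001100 = 64 + 8 + 4 = 76
  121 - 76 = 45, and 00000101101 = 32 + 8 + 4 + 1 = 45 ✓



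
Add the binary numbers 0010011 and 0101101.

Add column by column from the right: bit + bit + carry-in; write the sum mod 2, carry 1 when the sum is 2 or 3.
carry:  1111110
        0010011
+       0101101
---------------
       01000000
(the carry out of the leftmost column, 0, becomes the leading bit)
Decimal check:
  0010011 = 16 + 2 + 1 = 19
  0101101 = 32 + 8 + 4 + 1 = 45
  19 + 45 = 64, and 01000000 = 64 ✓



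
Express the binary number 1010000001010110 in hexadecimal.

Group into 4-bit nibbles from right:
  1010 = A
  0000 = 0
  0101 = 5
  0110 = 6
Result: A056



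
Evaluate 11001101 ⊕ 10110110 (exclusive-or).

XOR: 1 when bits differ
  11001101
^ 10110110
----------
  01111011
Decimal: 205 ^ 182 = 123



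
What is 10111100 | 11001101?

OR: 1 when either bit is 1
  10111100
| 11001101
----------
  11111101
Decimal: 188 | 205 = 253



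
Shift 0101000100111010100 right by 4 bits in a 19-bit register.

Original: 0101000100111010100 (decimal 166356)
Shift right by 4 positions
Drop the 4 low bits; fill with zeros on the left
Result: 0000010100010011101 (decimal 10397)
Equivalent: 166356 >> 4 = 166356 ÷ 2^4 = 10397



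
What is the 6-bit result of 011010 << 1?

Original: 011010 (decimal 26)
Shift left by 1 position
Append 1 zero on the right
Result: 110100 (decimal 52)
Equivalent: 26 << 1 = 26 × 2^1 = 52



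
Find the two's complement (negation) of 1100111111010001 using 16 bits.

Original (sign bit 1, negative): 1100111111010001
Step 1 - Invert all bits: 0011000000101110
Step 2 - Add 1: 0011000000101111
Verification: 1100111111010001 + 0011000000101111 = 10000000000000000; discarding the end carry (carry out of the top bit) leaves the 16-bit value 0000000000000000, as required for x + (-x)



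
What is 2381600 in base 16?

Using repeated division by 16 (digits 10–15 are A–F):
2381600 ÷ 16 = 148850 remainder 0
148850 ÷ 16 = 9303 remainder 2
9303 ÷ 16 = 581 remainder 7
581 ÷ 16 = 36 remainder 5
36 ÷ 16 = 2 remainder 4
2 ÷ 16 = 0 remainder 2
Reading remainders bottom to top: 245720



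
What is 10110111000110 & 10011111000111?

AND: 1 only when both bits are 1
  10110111000110
& 10011111000111
----------------
  10010111000110
Decimal: 11718 & 10183 = 9670



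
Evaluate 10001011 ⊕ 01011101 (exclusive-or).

XOR: 1 when bits differ
  10001011
^ 01011101
----------
  11010110
Decimal: 139 ^ 93 = 214



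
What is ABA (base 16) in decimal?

Expand by place value (powers of 16):
Digit values: A = 10, B = 11
ABA = 10 × 16^2 + 11 × 16^1 + 10 × 16^0
= 10 × 256 + 11 × 16 + 10 × 1
= 2560 + 176 + 10
= 2746



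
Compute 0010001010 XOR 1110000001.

XOR: 1 when bits differ
  0010001010
^ 1110000001
------------
  1100001011
Decimal: 138 ^ 897 = 779



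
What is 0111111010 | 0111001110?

OR: 1 when either bit is 1
  0111111010
| 0111001110
------------
  0111111110
Decimal: 506 | 462 = 510



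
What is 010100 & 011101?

AND: 1 only when both bits are 1
  010100
& 011101
--------
  010100
Decimal: 20 & 29 = 20



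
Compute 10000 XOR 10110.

XOR: 1 when bits differ
  10000
^ 10110
-------
  00110
Decimal: 16 ^ 22 = 6



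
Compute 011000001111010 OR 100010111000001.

OR: 1 when either bit is 1
  011000001111010
| 100010111000001
-----------------
  111010111111011
Decimal: 12410 | 17857 = 30203



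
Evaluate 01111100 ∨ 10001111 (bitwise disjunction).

OR: 1 when either bit is 1
  01111100
| 10001111
----------
  11111111
Decimal: 124 | 143 = 255



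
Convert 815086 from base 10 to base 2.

Using repeated division by 2:
815086 ÷ 2 = 407543 remainder 0
407543 ÷ 2 = 203771 remainder 1
203771 ÷ 2 = 101885 remainder 1
101885 ÷ 2 = 50942 remainder 1
50942 ÷ 2 = 25471 remainder 0
25471 ÷ 2 = 12735 remainder 1
12735 ÷ 2 = 6367 remainder 1
6367 ÷ 2 = 3183 remainder 1
3183 ÷ 2 = 1591 remainder 1
1591 ÷ 2 = 795 remainder 1
795 ÷ 2 = 397 remainder 1
397 ÷ 2 = 198 remainder 1
198 ÷ 2 = 99 remainder 0
99 ÷ 2 = 49 remainder 1
49 ÷ 2 = 24 remainder 1
24 ÷ 2 = 12 remainder 0
12 ÷ 2 = 6 remainder 0
6 ÷ 2 = 3 remainder 0
3 ÷ 2 = 1 remainder 1
1 ÷ 2 = 0 remainder 1
Reading remainders bottom to top: 11000110111111101110



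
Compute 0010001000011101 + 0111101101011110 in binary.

Add column by column from the right: bit + bit + carry-in; write the sum mod 2, carry 1 when the sum is 2 or 3.
carry:  1100010000111000
        0010001000011101
+       0111101101011110
------------------------
       01001110101111011
(the carry out of the leftmost column, 0, becomes the leading bit)
Decimal check:
  0010001000011101 = 8192 + 512 + 16 + 8 + 4 + 1 = 8733
  0111101101011110 = 16384 + 8192 + 4096 + 2048 + 512 + 256 + 64 + 16 + 8 + 4 + 2 = 31582
  8733 + 31582 = 40315, and 01001110101111011 = 32768 + 4096 + 2048 + 1024 + 256 + 64 + 32 + 16 + 8 + 2 + 1 = 40315 ✓



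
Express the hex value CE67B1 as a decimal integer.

Expand by place value (powers of 16):
Digit values: C = 12, E = 14, B = 11
CE67B1 = 12 × 16^5 + 14 × 16^4 + 6 × 16^3 + 7 × 16^2 + 11 × 16^1 + 1 × 16^0
= 12 × 1048576 + 14 × 65536 + 6 × 4096 + 7 × 256 + 11 × 16 + 1 × 1
= 12582912 + 917504 + 24576 + 1792 + 176 + 1
= 13526961



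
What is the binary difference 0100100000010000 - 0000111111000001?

Method 1 - Direct subtraction (column by column from the right: bit − bit − borrow-in; if negative, add 2 and borrow 1 from the next column):
borrow: 0111111110011110
        0100100000010000
-       0000111111000001
------------------------
        0011100001001111

Method 2 - Add two's complement:
Two's complement of 0000111111000001: invert → 1111000000111110, add 1 → 1111000000111111
  0100100000010000
+ 1111000000111111
------------------
 10011100001001111  (end carry out of the top bit = 1)
Discarding the end carry: 0011100001001111
Decimal check:
  0100100000010000 = 16384 + 2048 + 16 = 18448
  0000111111000001 = 2048 + 1024 + 512 + 256 + 128 + 64 + 1 = 4033
  18448 - 4033 = 14415, and 0011100001001111 = 8192 + 4096 + 2048 + 64 + 8 + 4 + 2 + 1 = 14415 ✓



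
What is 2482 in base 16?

Using repeated division by 16 (digits 10–15 are A–F):
2482 ÷ 16 = 155 remainder 2
155 ÷ 16 = 9 remainder 11 (B)
9 ÷ 16 = 0 remainder 9
Reading remainders bottom to top: 9B2



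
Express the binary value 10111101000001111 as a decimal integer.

Sum of powers of 2 for each 1-bit:
2^0 + 2^1 + 2^2 + 2^3 + 2^9 + 2^11 + 2^12 + 2^13 + 2^14 + 2^16
= 1 + 2 + 4 + 8 + 512 + 2048 + 4096 + 8192 + 16384 + 65536
= 96783



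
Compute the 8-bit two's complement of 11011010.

Original (sign bit 1, negative): 11011010
Step 1 - Invert all bits: 00100101
Step 2 - Add 1: 00100110
Verification: 11011010 + 00100110 = 100000000; discarding the end carry (carry out of the top bit) leaves the 8-bit value 00000000, as required for x + (-x)



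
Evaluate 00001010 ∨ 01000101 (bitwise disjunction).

OR: 1 when either bit is 1
  00001010
| 01000101
----------
  01001111
Decimal: 10 | 69 = 79



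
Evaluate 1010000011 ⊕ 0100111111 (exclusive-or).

XOR: 1 when bits differ
  1010000011
^ 0100111111
------------
  1110111100
Decimal: 643 ^ 319 = 956



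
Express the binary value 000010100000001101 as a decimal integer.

Sum of powers of 2 for each 1-bit:
2^0 + 2^2 + 2^3 + 2^11 + 2^13
= 1 + 4 + 8 + 2048 + 8192
= 10253



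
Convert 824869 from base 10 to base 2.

Using repeated division by 2:
824869 ÷ 2 = 412434 remainder 1
412434 ÷ 2 = 206217 remainder 0
206217 ÷ 2 = 103108 remainder 1
103108 ÷ 2 = 51554 remainder 0
51554 ÷ 2 = 25777 remainder 0
25777 ÷ 2 = 12888 remainder 1
12888 ÷ 2 = 6444 remainder 0
6444 ÷ 2 = 3222 remainder 0
3222 ÷ 2 = 1611 remainder 0
1611 ÷ 2 = 805 remainder 1
805 ÷ 2 = 402 remainder 1
402 ÷ 2 = 201 remainder 0
201 ÷ 2 = 100 remainder 1
100 ÷ 2 = 50 remainder 0
50 ÷ 2 = 25 remainder 0
25 ÷ 2 = 12 remainder 1
12 ÷ 2 = 6 remainder 0
6 ÷ 2 = 3 remainder 0
3 ÷ 2 = 1 remainder 1
1 ÷ 2 = 0 remainder 1
Reading remainders bottom to top: 11001001011000100101



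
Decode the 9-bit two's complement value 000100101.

Binary: 000100101
Sign bit: 0 (non-negative)
Read directly as an unsigned value:
000100101 = 32 + 4 + 1 = 37
Value: 37



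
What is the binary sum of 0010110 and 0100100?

Add column by column from the right: bit + bit + carry-in; write the sum mod 2, carry 1 when the sum is 2 or 3.
carry:  0001000
        0010110
+       0100100
---------------
       00111010
(the carry out of the leftmost column, 0, becomes the leading bit)
Decimal check:
  0010110 = 16 + 4 + 2 = 22
  0100100 = 32 + 4 = 36
  22 + 36 = 58, and 00111010 = 32 + 16 + 8 + 2 = 58 ✓



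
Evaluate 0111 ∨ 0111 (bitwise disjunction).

OR: 1 when either bit is 1
  0111
| 0111
------
  0111
Decimal: 7 | 7 = 7



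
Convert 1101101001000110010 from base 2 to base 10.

Sum of powers of 2 for each 1-bit:
2^1 + 2^4 + 2^5 + 2^9 + 2^12 + 2^14 + 2^15 + 2^17 + 2^18
= 2 + 16 + 32 + 512 + 4096 + 16384 + 32768 + 131072 + 262144
= 447026



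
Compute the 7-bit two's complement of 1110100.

Original (sign bit 1, negative): 1110100
Step 1 - Invert all bits: 0001011
Step 2 - Add 1: 0001100
Verification: 1110100 + 0001100 = 10000000; discarding the end carry (carry out of the top bit) leaves the 7-bit value 0000000, as required for x + (-x)



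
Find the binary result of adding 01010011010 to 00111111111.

Add column by column from the right: bit + bit + carry-in; write the sum mod 2, carry 1 when the sum is 2 or 3.
carry:  11111111100
        01010011010
+       00111111111
-------------------
       010010011001
(the carry out of the leftmost column, 0, becomes the leading bit)
Decimal check:
  01010011010 = 512 + 128 + 16 + 8 + 2 = 666
  00111111111 = 256 + 128 + 64 + 32 + 16 + 8 + 4 + 2 + 1 = 511
  666 + 511 = 1177, and 010010011001 = 1024 + 128 + 16 + 8 + 1 = 1177 ✓



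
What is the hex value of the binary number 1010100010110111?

Group into 4-bit nibbles from right:
  1010 = A
  1000 = 8
  1011 = B
  0111 = 7
Result: A8B7



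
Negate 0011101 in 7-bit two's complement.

Original: 0011101
Step 1 - Invert all bits: 1100010
Step 2 - Add 1: 1100011
Verification: 0011101 + 1100011 = 10000000; discarding the end carry (carry out of the top bit) leaves the 7-bit value 0000000, as required for x + (-x)



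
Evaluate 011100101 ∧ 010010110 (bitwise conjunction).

AND: 1 only when both bits are 1
  011100101
& 010010110
-----------
  010000100
Decimal: 229 & 150 = 132



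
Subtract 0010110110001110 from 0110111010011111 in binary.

Method 1 - Direct subtraction (column by column from the right: bit − bit − borrow-in; if negative, add 2 and borrow 1 from the next column):
borrow: 0000001000000000
        0110111010011111
-       0010110110001110
------------------------
        0100000100010001

Method 2 - Add two's complement:
Two's complement of 0010110110001110: invert → 1101001001110001, add 1 → 1101001001110010
  0110111010011111
+ 1101001001110010
------------------
 10100000100010001  (end carry out of the top bit = 1)
Discarding the end carry: 0100000100010001
Decimal check:
  0110111010011111 = 16384 + 8192 + 2048 + 1024 + 512 + 128 + 16 + 8 + 4 + 2 + 1 = 28319
  0010110110001110 = 8192 + 2048 + 1024 + 256 + 128 + 8 + 4 + 2 = 11662
  28319 - 11662 = 16657, and 0100000100010001 = 16384 + 256 + 16 + 1 = 16657 ✓



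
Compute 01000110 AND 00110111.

AND: 1 only when both bits are 1
  01000110
& 00110111
----------
  00000110
Decimal: 70 & 55 = 6



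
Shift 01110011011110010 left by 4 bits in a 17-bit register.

Original: 01110011011110010 (decimal 59122)
Shift left by 4 positions
Append 4 zeros on the right and drop the 4 high bits that overflow the 17-bit width
Result: 00110111100100000 (decimal 28448)
Equivalent: 59122 << 4 = 59122 × 2^4 = 945952, truncated to 17 bits = 28448



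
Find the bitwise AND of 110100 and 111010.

AND: 1 only when both bits are 1
  110100
& 111010
--------
  110000
Decimal: 52 & 58 = 48



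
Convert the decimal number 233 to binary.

Using repeated division by 2:
233 ÷ 2 = 116 remainder 1
116 ÷ 2 = 58 remainder 0
58 ÷ 2 = 29 remainder 0
29 ÷ 2 = 14 remainder 1
14 ÷ 2 = 7 remainder 0
7 ÷ 2 = 3 remainder 1
3 ÷ 2 = 1 remainder 1
1 ÷ 2 = 0 remainder 1
Reading remainders bottom to top: 11101001



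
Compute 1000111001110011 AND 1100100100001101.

AND: 1 only when both bits are 1
  1000111001110011
& 1100100100001101
------------------
  1000100000000001
Decimal: 36467 & 51469 = 34817



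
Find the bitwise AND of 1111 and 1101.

AND: 1 only when both bits are 1
  1111
& 1101
------
  1101
Decimal: 15 & 13 = 13



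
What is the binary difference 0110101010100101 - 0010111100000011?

Method 1 - Direct subtraction (column by column from the right: bit − bit − borrow-in; if negative, add 2 and borrow 1 from the next column):
borrow: 0111111000000100
        0110101010100101
-       0010111100000011
------------------------
        0011101110100010

Method 2 - Add two's complement:
Two's complement of 0010111100000011: invert → 1101000011111100, add 1 → 1101000011111101
  0110101010100101
+ 1101000011111101
------------------
 10011101110100010  (end carry out of the top bit = 1)
Discarding the end carry: 0011101110100010
Decimal check:
  0110101010100101 = 16384 + 8192 + 2048 + 512 + 128 + 32 + 4 + 1 = 27301
  0010111100000011 = 8192 + 2048 + 1024 + 512 + 256 + 2 + 1 = 12035
  27301 - 12035 = 15266, and 0011101110100010 = 8192 + 4096 + 2048 + 512 + 256 + 128 + 32 + 2 = 15266 ✓



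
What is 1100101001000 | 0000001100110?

OR: 1 when either bit is 1
  1100101001000
| 0000001100110
---------------
  1100101101110
Decimal: 6472 | 102 = 6510



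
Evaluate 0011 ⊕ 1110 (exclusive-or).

XOR: 1 when bits differ
  0011
^ 1110
------
  1101
Decimal: 3 ^ 14 = 13



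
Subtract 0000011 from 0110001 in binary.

Method 1 - Direct subtraction (column by column from the right: bit − bit − borrow-in; if negative, add 2 and borrow 1 from the next column):
borrow: 0011100
        0110001
-       0000011
---------------
        0101110

Method 2 - Add two's complement:
Two's complement of 0000011: invert → 1111100, add 1 → 1111101
  0110001
+ 1111101
---------
 10101110  (end carry out of the top bit = 1)
Discarding the end carry: 0101110
Decimal check:
  0110001 = 32 + 16 + 1 = 49
  0000011 = 2 + 1 = 3
  49 - 3 = 46, and 0101110 = 32 + 8 + 4 + 2 = 46 ✓



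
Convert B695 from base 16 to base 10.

Expand by place value (powers of 16):
Digit values: B = 11
B695 = 11 × 16^3 + 6 × 16^2 + 9 × 16^1 + 5 × 16^0
= 11 × 4096 + 6 × 256 + 9 × 16 + 5 × 1
= 45056 + 1536 + 144 + 5
= 46741



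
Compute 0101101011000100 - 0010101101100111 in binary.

Method 1 - Direct subtraction (column by column from the right: bit − bit − borrow-in; if negative, add 2 and borrow 1 from the next column):
borrow: 0101111011111110
        0101101011000100
-       0010101101100111
------------------------
        0010111101011101

Method 2 - Add two's complement:
Two's complement of 0010101101100111: invert → 1101010010011000, add 1 → 1101010010011001
  0101101011000100
+ 1101010010011001
------------------
 10010111101011101  (end carry out of the top bit = 1)
Discarding the end carry: 0010111101011101
Decimal check:
  0101101011000100 = 16384 + 4096 + 2048 + 512 + 128 + 64 + 4 = 23236
  0010101101100111 = 8192 + 2048 + 512 + 256 + 64 + 32 + 4 + 2 + 1 = 11111
  23236 - 11111 = 12125, and 0010111101011101 = 8192 + 2048 + 1024 + 512 + 256 + 64 + 16 + 8 + 4 + 1 = 12125 ✓



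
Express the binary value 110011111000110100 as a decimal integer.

Sum of powers of 2 for each 1-bit:
2^2 + 2^4 + 2^5 + 2^9 + 2^10 + 2^11 + 2^12 + 2^13 + 2^16 + 2^17
= 4 + 16 + 32 + 512 + 1024 + 2048 + 4096 + 8192 + 65536 + 131072
= 212532



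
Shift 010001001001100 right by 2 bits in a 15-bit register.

Original: 010001001001100 (decimal 8780)
Shift right by 2 positions
Drop the 2 low bits; fill with zeros on the left
Result: 000100010010011 (decimal 2195)
Equivalent: 8780 >> 2 = 8780 ÷ 2^2 = 2195



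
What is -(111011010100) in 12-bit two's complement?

Original (sign bit 1, negative): 111011010100
Step 1 - Invert all bits: 000100101011
Step 2 - Add 1: 000100101100
Verification: 111011010100 + 000100101100 = 1000000000000; discarding the end carry (carry out of the top bit) leaves the 12-bit value 000000000000, as required for x + (-x)



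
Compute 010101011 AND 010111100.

AND: 1 only when both bits are 1
  010101011
& 010111100
-----------
  010101000
Decimal: 171 & 188 = 168



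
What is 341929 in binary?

Using repeated division by 2:
341929 ÷ 2 = 170964 remainder 1
170964 ÷ 2 = 85482 remainder 0
85482 ÷ 2 = 42741 remainder 0
42741 ÷ 2 = 21370 remainder 1
21370 ÷ 2 = 10685 remainder 0
10685 ÷ 2 = 5342 remainder 1
5342 ÷ 2 = 2671 remainder 0
2671 ÷ 2 = 1335 remainder 1
1335 ÷ 2 = 667 remainder 1
667 ÷ 2 = 333 remainder 1
333 ÷ 2 = 166 remainder 1
166 ÷ 2 = 83 remainder 0
83 ÷ 2 = 41 remainder 1
41 ÷ 2 = 20 remainder 1
20 ÷ 2 = 10 remainder 0
10 ÷ 2 = 5 remainder 0
5 ÷ 2 = 2 remainder 1
2 ÷ 2 = 1 remainder 0
1 ÷ 2 = 0 remainder 1
Reading remainders bottom to top: 1010011011110101001



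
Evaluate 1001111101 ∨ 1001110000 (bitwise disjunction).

OR: 1 when either bit is 1
  1001111101
| 1001110000
------------
  1001111101
Decimal: 637 | 624 = 637



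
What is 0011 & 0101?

AND: 1 only when both bits are 1
  0011
& 0101
------
  0001
Decimal: 3 & 5 = 1



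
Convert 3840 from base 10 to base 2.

Using repeated division by 2:
3840 ÷ 2 = 1920 remainder 0
1920 ÷ 2 = 960 remainder 0
960 ÷ 2 = 480 remainder 0
480 ÷ 2 = 240 remainder 0
240 ÷ 2 = 120 remainder 0
120 ÷ 2 = 60 remainder 0
60 ÷ 2 = 30 remainder 0
30 ÷ 2 = 15 remainder 0
15 ÷ 2 = 7 remainder 1
7 ÷ 2 = 3 remainder 1
3 ÷ 2 = 1 remainder 1
1 ÷ 2 = 0 remainder 1
Reading remainders bottom to top: 111100000000



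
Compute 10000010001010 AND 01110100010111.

AND: 1 only when both bits are 1
  10000010001010
& 01110100010111
----------------
  00000000000010
Decimal: 8330 & 7447 = 2



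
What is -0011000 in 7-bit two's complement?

Original: 0011000
Step 1 - Invert all bits: 1100111
Step 2 - Add 1: 1101000
Verification: 0011000 + 1101000 = 10000000; discarding the end carry (carry out of the top bit) leaves the 7-bit value 0000000, as required for x + (-x)



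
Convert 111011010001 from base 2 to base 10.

Sum of powers of 2 for each 1-bit:
2^0 + 2^4 + 2^6 + 2^7 + 2^9 + 2^10 + 2^11
= 1 + 16 + 64 + 128 + 512 + 1024 + 2048
= 3793



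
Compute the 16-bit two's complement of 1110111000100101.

Original (sign bit 1, negative): 1110111000100101
Step 1 - Invert all bits: 0001000111011010
Step 2 - Add 1: 0001000111011011
Verification: 1110111000100101 + 0001000111011011 = 10000000000000000; discarding the end carry (carry out of the top bit) leaves the 16-bit value 0000000000000000, as required for x + (-x)



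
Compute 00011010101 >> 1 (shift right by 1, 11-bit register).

Original: 00011010101 (decimal 213)
Shift right by 1 position
Drop the 1 low bit; fill with zero on the left
Result: 00001101010 (decimal 106)
Equivalent: 213 >> 1 = 213 ÷ 2^1 = 106



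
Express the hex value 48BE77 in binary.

Convert each hex digit to 4 bits:
  4 = 0100
  8 = 1000
  B = 1011
  E = 1110
  7 = 0111
  7 = 0111
Concatenate: 010010001011111001110111



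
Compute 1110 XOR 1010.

XOR: 1 when bits differ
  1110
^ 1010
------
  0100
Decimal: 14 ^ 10 = 4



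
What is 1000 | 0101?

OR: 1 when either bit is 1
  1000
| 0101
------
  1101
Decimal: 8 | 5 = 13



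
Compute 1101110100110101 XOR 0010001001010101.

XOR: 1 when bits differ
  1101110100110101
^ 0010001001010101
------------------
  1111111101100000
Decimal: 56629 ^ 8789 = 65376



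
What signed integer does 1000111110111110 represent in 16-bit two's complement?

Binary: 1000111110111110
Sign bit: 1 (negative)
Invert: 0111000001000001
Add 1:  0111000001000010
Magnitude: 0111000001000010 = 16384 + 8192 + 4096 + 64 + 2 = 28738
Value: -28738



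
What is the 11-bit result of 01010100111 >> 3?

Original: 01010100111 (decimal 679)
Shift right by 3 positions
Drop the 3 low bits; fill with zeros on the left
Result: 00001010100 (decimal 84)
Equivalent: 679 >> 3 = 679 ÷ 2^3 = 84



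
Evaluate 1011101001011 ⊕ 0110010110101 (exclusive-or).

XOR: 1 when bits differ
  1011101001011
^ 0110010110101
---------------
  1101111111110
Decimal: 5963 ^ 3253 = 7166



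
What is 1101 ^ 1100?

XOR: 1 when bits differ
  1101
^ 1100
------
  0001
Decimal: 13 ^ 12 = 1



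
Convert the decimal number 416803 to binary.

Using repeated division by 2:
416803 ÷ 2 = 208401 remainder 1
208401 ÷ 2 = 104200 remainder 1
104200 ÷ 2 = 52100 remainder 0
52100 ÷ 2 = 26050 remainder 0
26050 ÷ 2 = 13025 remainder 0
13025 ÷ 2 = 6512 remainder 1
6512 ÷ 2 = 3256 remainder 0
3256 ÷ 2 = 1628 remainder 0
1628 ÷ 2 = 814 remainder 0
814 ÷ 2 = 407 remainder 0
407 ÷ 2 = 203 remainder 1
203 ÷ 2 = 101 remainder 1
101 ÷ 2 = 50 remainder 1
50 ÷ 2 = 25 remainder 0
25 ÷ 2 = 12 remainder 1
12 ÷ 2 = 6 remainder 0
6 ÷ 2 = 3 remainder 0
3 ÷ 2 = 1 remainder 1
1 ÷ 2 = 0 remainder 1
Reading remainders bottom to top: 1100101110000100011



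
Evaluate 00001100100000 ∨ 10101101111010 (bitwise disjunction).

OR: 1 when either bit is 1
  00001100100000
| 10101101111010
----------------
  10101101111010
Decimal: 800 | 11130 = 11130



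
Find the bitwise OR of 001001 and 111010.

OR: 1 when either bit is 1
  001001
| 111010
--------
  111011
Decimal: 9 | 58 = 59



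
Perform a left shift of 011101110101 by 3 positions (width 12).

Original: 011101110101 (decimal 1909)
Shift left by 3 positions
Append 3 zeros on the right and drop the 3 high bits that overflow the 12-bit width
Result: 101110101000 (decimal 2984)
Equivalent: 1909 << 3 = 1909 × 2^3 = 15272, truncated to 12 bits = 2984



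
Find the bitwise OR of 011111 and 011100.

OR: 1 when either bit is 1
  011111
| 011100
--------
  011111
Decimal: 31 | 28 = 31



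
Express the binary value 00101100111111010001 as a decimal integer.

Sum of powers of 2 for each 1-bit:
2^0 + 2^4 + 2^6 + 2^7 + 2^8 + 2^9 + 2^10 + 2^11 + 2^14 + 2^15 + 2^17
= 1 + 16 + 64 + 128 + 256 + 512 + 1024 + 2048 + 16384 + 32768 + 131072
= 184273



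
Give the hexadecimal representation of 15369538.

Using repeated division by 16 (digits 10–15 are A–F):
15369538 ÷ 16 = 960596 remainder 2
960596 ÷ 16 = 60037 remainder 4
60037 ÷ 16 = 3752 remainder 5
3752 ÷ 16 = 234 remainder 8
234 ÷ 16 = 14 remainder 10 (A)
14 ÷ 16 = 0 remainder 14 (E)
Reading remainders bottom to top: EA8542



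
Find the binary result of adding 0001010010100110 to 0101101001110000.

Add column by column from the right: bit + bit + carry-in; write the sum mod 2, carry 1 when the sum is 2 or 3.
carry:  0010000111000000
        0001010010100110
+       0101101001110000
------------------------
       00110111100010110
(the carry out of the leftmost column, 0, becomes the leading bit)
Decimal check:
  0001010010100110 = 4096 + 1024 + 128 + 32 + 4 + 2 = 5286
  0101101001110000 = 16384 + 4096 + 2048 + 512 + 64 + 32 + 16 = 23152
  5286 + 23152 = 28438, and 00110111100010110 = 16384 + 8192 + 2048 + 1024 + 512 + 256 + 16 + 4 + 2 = 28438 ✓



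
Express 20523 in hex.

Using repeated division by 16 (digits 10–15 are A–F):
20523 ÷ 16 = 1282 remainder 11 (B)
1282 ÷ 16 = 80 remainder 2
80 ÷ 16 = 5 remainder 0
5 ÷ 16 = 0 remainder 5
Reading remainders bottom to top: 502B



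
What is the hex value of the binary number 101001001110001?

Group into 4-bit nibbles from right:
  0101 = 5
  0010 = 2
  0111 = 7
  0001 = 1
Result: 5271



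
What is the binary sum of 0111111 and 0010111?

Add column by column from the right: bit + bit + carry-in; write the sum mod 2, carry 1 when the sum is 2 or 3.
carry:  1111110
        0111111
+       0010111
---------------
       01010110
(the carry out of the leftmost column, 0, becomes the leading bit)
Decimal check:
  0111111 = 32 + 16 + 8 + 4 + 2 + 1 = 63
  0010111 = 16 + 4 + 2 + 1 = 23
  63 + 23 = 86, and 01010110 = 64 + 16 + 4 + 2 = 86 ✓



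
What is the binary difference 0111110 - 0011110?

Method 1 - Direct subtraction (column by column from the right: bit − bit − borrow-in; if negative, add 2 and borrow 1 from the next column):
borrow: 0000000
        0111110
-       0011110
---------------
        0100000

Method 2 - Add two's complement:
Two's complement of 0011110: invert → 1100001, add 1 → 1100010
  0111110
+ 1100010
---------
 10100000  (end carry out of the top bit = 1)
Discarding the end carry: 0100000
Decimal check:
  0111110 = 32 + 16 + 8 + 4 + 2 = 62
  0011110 = 16 + 8 + 4 + 2 = 30
  62 - 30 = 32, and 0100000 = 32 ✓



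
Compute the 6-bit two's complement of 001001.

Original: 001001
Step 1 - Invert all bits: 110110
Step 2 - Add 1: 110111
Verification: 001001 + 110111 = 1000000; discarding the end carry (carry out of the top bit) leaves the 6-bit value 000000, as required for x + (-x)



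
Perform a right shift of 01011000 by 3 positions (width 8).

Original: 01011000 (decimal 88)
Shift right by 3 positions
Drop the 3 low bits; fill with zeros on the left
Result: 00001011 (decimal 11)
Equivalent: 88 >> 3 = 88 ÷ 2^3 = 11



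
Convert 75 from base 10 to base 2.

Using repeated division by 2:
75 ÷ 2 = 37 remainder 1
37 ÷ 2 = 18 remainder 1
18 ÷ 2 = 9 remainder 0
9 ÷ 2 = 4 remainder 1
4 ÷ 2 = 2 remainder 0
2 ÷ 2 = 1 remainder 0
1 ÷ 2 = 0 remainder 1
Reading remainders bottom to top: 1001011



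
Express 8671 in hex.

Using repeated division by 16 (digits 10–15 are A–F):
8671 ÷ 16 = 541 remainder 15 (F)
541 ÷ 16 = 33 remainder 13 (D)
33 ÷ 16 = 2 remainder 1
2 ÷ 16 = 0 remainder 2
Reading remainders bottom to top: 21DF



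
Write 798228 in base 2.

Using repeated division by 2:
798228 ÷ 2 = 399114 remainder 0
399114 ÷ 2 = 199557 remainder 0
199557 ÷ 2 = 99778 remainder 1
99778 ÷ 2 = 49889 remainder 0
49889 ÷ 2 = 24944 remainder 1
24944 ÷ 2 = 12472 remainder 0
12472 ÷ 2 = 6236 remainder 0
6236 ÷ 2 = 3118 remainder 0
3118 ÷ 2 = 1559 remainder 0
1559 ÷ 2 = 779 remainder 1
779 ÷ 2 = 389 remainder 1
389 ÷ 2 = 194 remainder 1
194 ÷ 2 = 97 remainder 0
97 ÷ 2 = 48 remainder 1
48 ÷ 2 = 24 remainder 0
24 ÷ 2 = 12 remainder 0
12 ÷ 2 = 6 remainder 0
6 ÷ 2 = 3 remainder 0
3 ÷ 2 = 1 remainder 1
1 ÷ 2 = 0 remainder 1
Reading remainders bottom to top: 11000010111000010100



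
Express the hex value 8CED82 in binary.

Convert each hex digit to 4 bits:
  8 = 1000
  C = 1100
  E = 1110
  D = 1101
  8 = 1000
  2 = 0010
Concatenate: 100011001110110110000010



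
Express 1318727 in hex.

Using repeated division by 16 (digits 10–15 are A–F):
1318727 ÷ 16 = 82420 remainder 7
82420 ÷ 16 = 5151 remainder 4
5151 ÷ 16 = 321 remainder 15 (F)
321 ÷ 16 = 20 remainder 1
20 ÷ 16 = 1 remainder 4
1 ÷ 16 = 0 remainder 1
Reading remainders bottom to top: 141F47



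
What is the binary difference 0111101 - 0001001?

Method 1 - Direct subtraction (column by column from the right: bit − bit − borrow-in; if negative, add 2 and borrow 1 from the next column):
borrow: 0000000
        0111101
-       0001001
---------------
        0110100

Method 2 - Add two's complement:
Two's complement of 0001001: invert → 1110110, add 1 → 1110111
  0111101
+ 1110111
---------
 10110100  (end carry out of the top bit = 1)
Discarding the end carry: 0110100
Decimal check:
  0111101 = 32 + 16 + 8 + 4 + 1 = 61
  0001001 = 8 + 1 = 9
  61 - 9 = 52, and 0110100 = 32 + 16 + 4 = 52 ✓



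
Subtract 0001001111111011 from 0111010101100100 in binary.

Method 1 - Direct subtraction (column by column from the right: bit − bit − borrow-in; if negative, add 2 and borrow 1 from the next column):
borrow: 0000011111110110
        0111010101100100
-       0001001111111011
------------------------
        0110000101101001

Method 2 - Add two's complement:
Two's complement of 0001001111111011: invert → 1110110000000100, add 1 → 1110110000000101
  0111010101100100
+ 1110110000000101
------------------
 10110000101101001  (end carry out of the top bit = 1)
Discarding the end carry: 0110000101101001
Decimal check:
  0111010101100100 = 16384 + 8192 + 4096 + 1024 + 256 + 64 + 32 + 4 = 30052
  0001001111111011 = 4096 + 512 + 256 + 128 + 64 + 32 + 16 + 8 + 2 + 1 = 5115
  30052 - 5115 = 24937, and 0110000101101001 = 16384 + 8192 + 256 + 64 + 32 + 8 + 1 = 24937 ✓

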